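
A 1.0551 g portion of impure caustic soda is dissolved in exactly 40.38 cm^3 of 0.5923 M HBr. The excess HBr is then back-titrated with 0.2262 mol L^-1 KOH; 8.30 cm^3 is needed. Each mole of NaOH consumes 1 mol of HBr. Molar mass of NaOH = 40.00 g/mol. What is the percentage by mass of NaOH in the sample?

83.6%

Total n(HBr) added = 0.5923 x 0.04038 = 0.02392 mol.
n(KOH) used = 0.2262 x 0.008300 = 0.001877 mol, which equals the excess n(HBr).
So n(HBr) consumed by the sample = 0.02392 - 0.001877 = 0.02204 mol.
n(NaOH) = 0.02204 / 1 = 0.02204 mol.
mass NaOH = 0.02204 x 40.00 = 0.8816 g, so %NaOH = 0.8816/1.0551 x 100 = 83.6%.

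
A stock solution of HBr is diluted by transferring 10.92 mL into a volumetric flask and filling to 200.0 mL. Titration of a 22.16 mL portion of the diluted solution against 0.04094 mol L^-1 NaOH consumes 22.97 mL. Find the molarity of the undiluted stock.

n(NaOH) = 0.04094 x 0.02297 = 0.0009404 mol.
n(HBr) in the aliquot = 0.0009404 mol.
[diluted HBr] = 0.0009404 / 0.02216 = 0.04244 M.
Dilution factor = 200.0/10.92 = 18.32, so [stock] = 0.04244 x 18.32 = 0.777 M.

0.777 M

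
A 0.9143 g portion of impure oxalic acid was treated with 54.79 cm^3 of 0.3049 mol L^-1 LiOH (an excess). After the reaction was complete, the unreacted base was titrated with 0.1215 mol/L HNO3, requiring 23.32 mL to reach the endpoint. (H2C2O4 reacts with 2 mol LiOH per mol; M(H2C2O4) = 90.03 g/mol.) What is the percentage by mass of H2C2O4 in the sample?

Total n(LiOH) added = 0.3049 x 0.05479 = 0.01671 mol.
n(HNO3) used = 0.1215 x 0.02332 = 0.002833 mol, which equals the excess n(LiOH).
So n(LiOH) consumed by the sample = 0.01671 - 0.002833 = 0.01387 mol.
n(H2C2O4) = 0.01387 / 2 = 0.006936 mol.
mass H2C2O4 = 0.006936 x 90.03 = 0.6245 g, so %H2C2O4 = 0.6245/0.9143 x 100 = 68.3%.

68.3%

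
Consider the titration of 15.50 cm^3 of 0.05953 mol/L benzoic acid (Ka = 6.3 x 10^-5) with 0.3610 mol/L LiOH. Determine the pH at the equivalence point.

8.45

n(C6H5COOH) = 0.05953 x 0.01550 = 0.0009227 mol; V(LiOH) at equivalence = 0.0009227/0.3610 = 0.002556 L.
At equivalence all the acid is converted to C6H5COO-; total volume = 0.01550 + 0.002556 = 0.01806 L, so [C6H5COO-] = 0.0009227/0.01806 = 0.05110 M.
Kb = Kw/Ka = 1.0e-14 / 6.3 x 10^-5 = 1.59e-10.
[OH^-] = sqrt(Kb x [C6H5COO-]) = sqrt(1.59e-10 x 0.05110) = 2.85e-6 M.
pOH = 5.55, so pH = 14.00 - 5.55 = 8.45.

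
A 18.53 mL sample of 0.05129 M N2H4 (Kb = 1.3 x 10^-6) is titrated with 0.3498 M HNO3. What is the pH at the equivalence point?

4.73

n(N2H4) = 0.05129 x 0.01853 = 0.0009504 mol; V(HNO3) at equivalence = 0.0009504/0.3498 = 0.002717 L.
At equivalence the base is fully converted to N2H5+; total volume = 0.02125 L, so [N2H5+] = 0.0009504/0.02125 = 0.04473 M.
Ka(N2H5+) = Kw/Kb = 1.0e-14 / 1.3 x 10^-6 = 7.69e-9.
[H^+] = sqrt(Ka x [N2H5+]) = sqrt(7.69e-9 x 0.04473) = 1.85e-5 M.
pH = -log(1.85e-5) = 4.73.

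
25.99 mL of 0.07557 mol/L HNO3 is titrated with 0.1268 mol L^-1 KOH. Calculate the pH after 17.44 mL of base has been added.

11.76

n(acid) = 0.07557 x 0.02599 = 0.001964 mol; n(KOH) added = 0.1268 x 0.01744 = 0.002211 mol.
Base is in excess by 0.002211 - 0.001964 = 0.0002473 mol in a total volume of 0.04343 L.
[OH^-] = 0.0002473/0.04343 = 0.005695 M, so pOH = 2.24 and pH = 14.00 - 2.24 = 11.76.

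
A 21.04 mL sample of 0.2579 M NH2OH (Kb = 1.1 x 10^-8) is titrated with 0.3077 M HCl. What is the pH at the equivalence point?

3.45

n(NH2OH) = 0.2579 x 0.02104 = 0.005426 mol; V(HCl) at equivalence = 0.005426/0.3077 = 0.01763 L.
At equivalence the base is fully converted to NH3OH+; total volume = 0.03867 L, so [NH3OH+] = 0.005426/0.03867 = 0.1403 M.
Ka(NH3OH+) = Kw/Kb = 1.0e-14 / 1.1 x 10^-8 = 9.09e-7.
[H^+] = sqrt(Ka x [NH3OH+]) = sqrt(9.09e-7 x 0.1403) = 0.000357 M.
pH = -log(0.000357) = 3.45.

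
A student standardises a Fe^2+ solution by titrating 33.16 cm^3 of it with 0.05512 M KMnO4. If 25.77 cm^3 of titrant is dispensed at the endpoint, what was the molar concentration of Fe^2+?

0.214 M

n(KMnO4) = 0.05512 x 0.02577 = 0.001420 mol.
From the balanced equation, 1 mol KMnO4 reacts with 5 mol Fe^2+, so n(Fe^2+) = 0.001420 x 5/1 = 0.007102 mol.
[Fe^2+] = 0.007102 / 0.03316 L = 0.214 M.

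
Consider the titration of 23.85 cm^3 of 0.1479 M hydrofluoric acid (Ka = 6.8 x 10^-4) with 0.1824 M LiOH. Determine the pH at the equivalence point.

n(HF) = 0.1479 x 0.02385 = 0.003527 mol; V(LiOH) at equivalence = 0.003527/0.1824 = 0.01934 L.
At equivalence all the acid is converted to F-; total volume = 0.02385 + 0.01934 = 0.04319 L, so [F-] = 0.003527/0.04319 = 0.08167 M.
Kb = Kw/Ka = 1.0e-14 / 6.8 x 10^-4 = 1.47e-11.
[OH^-] = sqrt(Kb x [F-]) = sqrt(1.47e-11 x 0.08167) = 1.10e-6 M.
pOH = 5.96, so pH = 14.00 - 5.96 = 8.04.

8.04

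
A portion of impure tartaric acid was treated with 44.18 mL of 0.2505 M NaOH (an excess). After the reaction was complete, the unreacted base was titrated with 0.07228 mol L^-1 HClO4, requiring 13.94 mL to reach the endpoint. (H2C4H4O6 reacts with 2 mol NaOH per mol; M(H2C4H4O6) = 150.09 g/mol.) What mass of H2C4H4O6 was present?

Total n(NaOH) added = 0.2505 x 0.04418 = 0.01107 mol.
n(HClO4) used = 0.07228 x 0.01394 = 0.001008 mol, which equals the excess n(NaOH).
So n(NaOH) consumed by the sample = 0.01107 - 0.001008 = 0.01006 mol.
n(H2C4H4O6) = 0.01006 / 2 = 0.005030 mol.
mass = 0.005030 mol x 150.09 g/mol = 0.755 g.

0.755 g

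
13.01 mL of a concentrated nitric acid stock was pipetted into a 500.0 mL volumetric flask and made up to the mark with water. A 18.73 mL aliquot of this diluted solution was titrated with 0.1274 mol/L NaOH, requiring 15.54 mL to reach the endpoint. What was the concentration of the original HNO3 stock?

n(NaOH) = 0.1274 x 0.01554 = 0.001980 mol.
n(HNO3) in the aliquot = 0.001980 mol.
[diluted HNO3] = 0.001980 / 0.01873 = 0.1057 M.
Dilution factor = 500.0/13.01 = 38.43, so [stock] = 0.1057 x 38.43 = 4.06 M.

4.06 M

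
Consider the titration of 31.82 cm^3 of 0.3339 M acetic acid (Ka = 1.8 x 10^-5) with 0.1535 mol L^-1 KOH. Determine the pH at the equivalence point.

n(CH3COOH) = 0.3339 x 0.03182 = 0.01062 mol; V(KOH) at equivalence = 0.01062/0.1535 = 0.06922 L.
At equivalence all the acid is converted to CH3COO-; total volume = 0.03182 + 0.06922 = 0.1010 L, so [CH3COO-] = 0.01062/0.1010 = 0.1052 M.
Kb = Kw/Ka = 1.0e-14 / 1.8 x 10^-5 = 5.56e-10.
[OH^-] = sqrt(Kb x [CH3COO-]) = sqrt(5.56e-10 x 0.1052) = 7.64e-6 M.
pOH = 5.12, so pH = 14.00 - 5.12 = 8.88.

8.88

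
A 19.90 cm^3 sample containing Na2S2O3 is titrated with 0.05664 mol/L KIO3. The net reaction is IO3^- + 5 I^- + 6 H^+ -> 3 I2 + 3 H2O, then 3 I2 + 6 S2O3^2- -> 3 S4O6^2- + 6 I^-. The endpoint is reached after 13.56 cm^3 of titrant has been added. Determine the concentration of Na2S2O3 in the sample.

n(KIO3) = 0.05664 x 0.01356 = 0.0007680 mol.
From the balanced equation, 1 mol KIO3 reacts with 6 mol Na2S2O3, so n(Na2S2O3) = 0.0007680 x 6/1 = 0.004608 mol.
[Na2S2O3] = 0.004608 / 0.01990 L = 0.232 M.

0.232 M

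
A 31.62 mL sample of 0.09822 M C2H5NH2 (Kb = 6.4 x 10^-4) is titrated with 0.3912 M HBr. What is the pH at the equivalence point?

5.96

n(C2H5NH2) = 0.09822 x 0.03162 = 0.003106 mol; V(HBr) at equivalence = 0.003106/0.3912 = 0.007939 L.
At equivalence the base is fully converted to C2H5NH3+; total volume = 0.03956 L, so [C2H5NH3+] = 0.003106/0.03956 = 0.07851 M.
Ka(C2H5NH3+) = Kw/Kb = 1.0e-14 / 6.4 x 10^-4 = 1.56e-11.
[H^+] = sqrt(Ka x [C2H5NH3+]) = sqrt(1.56e-11 x 0.07851) = 1.11e-6 M.
pH = -log(1.11e-6) = 5.96.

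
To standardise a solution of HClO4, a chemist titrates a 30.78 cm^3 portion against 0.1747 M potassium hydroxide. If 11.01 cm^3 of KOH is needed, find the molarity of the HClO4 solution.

0.0625 M

n(KOH) delivered = 0.1747 x 0.01101 = 0.001923 mol.
For a 1:1 reaction, n(HClO4) = 0.001923 mol.
[HClO4] = 0.001923 mol / 0.03078 L = 0.0625 M.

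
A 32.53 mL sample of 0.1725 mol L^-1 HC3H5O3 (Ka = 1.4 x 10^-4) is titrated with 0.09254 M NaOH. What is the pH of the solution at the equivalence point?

n(HC3H5O3) = 0.1725 x 0.03253 = 0.005611 mol; V(NaOH) at equivalence = 0.005611/0.09254 = 0.06064 L.
At equivalence all the acid is converted to C3H5O3-; total volume = 0.03253 + 0.06064 = 0.09317 L, so [C3H5O3-] = 0.005611/0.09317 = 0.06023 M.
Kb = Kw/Ka = 1.0e-14 / 1.4 x 10^-4 = 7.14e-11.
[OH^-] = sqrt(Kb x [C3H5O3-]) = sqrt(7.14e-11 x 0.06023) = 2.07e-6 M.
pOH = 5.68, so pH = 14.00 - 5.68 = 8.32.

8.32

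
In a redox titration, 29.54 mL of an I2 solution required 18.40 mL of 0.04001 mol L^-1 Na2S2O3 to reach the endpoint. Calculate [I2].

0.0125 M

n(Na2S2O3) = 0.04001 x 0.01840 = 0.0007362 mol.
From the balanced equation, 2 mol Na2S2O3 reacts with 1 mol I2, so n(I2) = 0.0007362 x 1/2 = 0.0003681 mol.
[I2] = 0.0003681 / 0.02954 L = 0.0125 M.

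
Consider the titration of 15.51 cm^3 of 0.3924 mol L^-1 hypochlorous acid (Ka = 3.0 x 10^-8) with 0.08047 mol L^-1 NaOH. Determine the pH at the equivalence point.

10.17

n(HClO) = 0.3924 x 0.01551 = 0.006086 mol; V(NaOH) at equivalence = 0.006086/0.08047 = 0.07563 L.
At equivalence all the acid is converted to ClO-; total volume = 0.01551 + 0.07563 = 0.09114 L, so [ClO-] = 0.006086/0.09114 = 0.06678 M.
Kb = Kw/Ka = 1.0e-14 / 3.0 x 10^-8 = 3.33e-7.
[OH^-] = sqrt(Kb x [ClO-]) = sqrt(3.33e-7 x 0.06678) = 0.000149 M.
pOH = 3.83, so pH = 14.00 - 3.83 = 10.17.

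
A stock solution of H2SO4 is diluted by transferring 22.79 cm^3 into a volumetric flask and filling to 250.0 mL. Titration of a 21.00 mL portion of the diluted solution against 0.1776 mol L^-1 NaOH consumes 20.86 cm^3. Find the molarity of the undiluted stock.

0.968 M

n(NaOH) = 0.1776 x 0.02086 = 0.003705 mol.
n(H2SO4) in the aliquot = 0.003705 x 1/2 = 0.001852 mol.
[diluted H2SO4] = 0.001852 / 0.02100 = 0.08821 M.
Dilution factor = 250.0/22.79 = 10.97, so [stock] = 0.08821 x 10.97 = 0.968 M.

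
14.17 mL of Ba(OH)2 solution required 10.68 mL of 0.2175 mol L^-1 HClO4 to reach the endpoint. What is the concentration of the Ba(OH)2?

0.0820 M

n(HClO4) delivered = 0.2175 x 0.01068 = 0.002323 mol.
The reaction is 1 Ba(OH)2 + 2 HClO4, so n(Ba(OH)2) = 0.002323 x 1/2 = 0.001161 mol.
[Ba(OH)2] = 0.001161 mol / 0.01417 L = 0.0820 M.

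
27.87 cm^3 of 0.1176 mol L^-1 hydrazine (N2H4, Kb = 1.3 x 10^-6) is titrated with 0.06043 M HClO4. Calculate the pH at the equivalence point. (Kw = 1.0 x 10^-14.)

n(N2H4) = 0.1176 x 0.02787 = 0.003278 mol; V(HClO4) at equivalence = 0.003278/0.06043 = 0.05424 L.
At equivalence the base is fully converted to N2H5+; total volume = 0.08211 L, so [N2H5+] = 0.003278/0.08211 = 0.03992 M.
Ka(N2H5+) = Kw/Kb = 1.0e-14 / 1.3 x 10^-6 = 7.69e-9.
[H^+] = sqrt(Ka x [N2H5+]) = sqrt(7.69e-9 x 0.03992) = 1.75e-5 M.
pH = -log(1.75e-5) = 4.76.

4.76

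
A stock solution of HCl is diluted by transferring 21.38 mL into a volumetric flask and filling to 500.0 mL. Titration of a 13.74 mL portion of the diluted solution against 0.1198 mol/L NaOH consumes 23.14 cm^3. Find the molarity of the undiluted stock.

4.72 M

n(NaOH) = 0.1198 x 0.02314 = 0.002772 mol.
n(HCl) in the aliquot = 0.002772 mol.
[diluted HCl] = 0.002772 / 0.01374 = 0.2018 M.
Dilution factor = 500.0/21.38 = 23.39, so [stock] = 0.2018 x 23.39 = 4.72 M.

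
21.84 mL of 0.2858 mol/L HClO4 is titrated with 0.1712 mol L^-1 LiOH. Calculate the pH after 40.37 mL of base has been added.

n(acid) = 0.2858 x 0.02184 = 0.006242 mol; n(LiOH) added = 0.1712 x 0.04037 = 0.006911 mol.
Base is in excess by 0.006911 - 0.006242 = 0.0006695 mol in a total volume of 0.06221 L.
[OH^-] = 0.0006695/0.06221 = 0.01076 M, so pOH = 1.97 and pH = 14.00 - 1.97 = 12.03.

12.03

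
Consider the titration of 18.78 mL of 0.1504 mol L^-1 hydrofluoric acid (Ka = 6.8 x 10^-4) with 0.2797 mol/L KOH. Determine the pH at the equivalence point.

n(HF) = 0.1504 x 0.01878 = 0.002825 mol; V(KOH) at equivalence = 0.002825/0.2797 = 0.01010 L.
At equivalence all the acid is converted to F-; total volume = 0.01878 + 0.01010 = 0.02888 L, so [F-] = 0.002825/0.02888 = 0.09781 M.
Kb = Kw/Ka = 1.0e-14 / 6.8 x 10^-4 = 1.47e-11.
[OH^-] = sqrt(Kb x [F-]) = sqrt(1.47e-11 x 0.09781) = 1.20e-6 M.
pOH = 5.92, so pH = 14.00 - 5.92 = 8.08.

8.08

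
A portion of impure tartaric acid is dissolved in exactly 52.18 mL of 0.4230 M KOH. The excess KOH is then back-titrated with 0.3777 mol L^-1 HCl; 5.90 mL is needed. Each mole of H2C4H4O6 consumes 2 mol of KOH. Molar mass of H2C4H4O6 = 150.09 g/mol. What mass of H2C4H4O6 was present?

1.49 g

Total n(KOH) added = 0.4230 x 0.05218 = 0.02207 mol.
n(HCl) used = 0.3777 x 0.005900 = 0.002228 mol, which equals the excess n(KOH).
So n(KOH) consumed by the sample = 0.02207 - 0.002228 = 0.01984 mol.
n(H2C4H4O6) = 0.01984 / 2 = 0.009922 mol.
mass = 0.009922 mol x 150.09 g/mol = 1.49 g.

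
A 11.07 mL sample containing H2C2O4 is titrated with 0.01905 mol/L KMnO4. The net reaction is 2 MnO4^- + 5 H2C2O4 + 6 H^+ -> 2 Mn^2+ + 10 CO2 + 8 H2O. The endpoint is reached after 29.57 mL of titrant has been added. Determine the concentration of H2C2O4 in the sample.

n(KMnO4) = 0.01905 x 0.02957 = 0.0005633 mol.
From the balanced equation, 2 mol KMnO4 reacts with 5 mol H2C2O4, so n(H2C2O4) = 0.0005633 x 5/2 = 0.001408 mol.
[H2C2O4] = 0.001408 / 0.01107 L = 0.127 M.

0.127 M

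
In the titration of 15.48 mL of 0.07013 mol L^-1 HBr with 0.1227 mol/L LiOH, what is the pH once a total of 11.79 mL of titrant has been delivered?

n(acid) = 0.07013 x 0.01548 = 0.001086 mol; n(LiOH) added = 0.1227 x 0.01179 = 0.001447 mol.
Base is in excess by 0.001447 - 0.001086 = 0.0003610 mol in a total volume of 0.02727 L.
[OH^-] = 0.0003610/0.02727 = 0.01324 M, so pOH = 1.88 and pH = 14.00 - 1.88 = 12.12.

12.12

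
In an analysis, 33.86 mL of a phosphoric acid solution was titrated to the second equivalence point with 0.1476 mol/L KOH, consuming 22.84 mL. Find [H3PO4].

0.0498 M

n(KOH) = 0.1476 x 0.02284 = 0.003371 mol.
At the second equivalence point, 2 mol OH^- react per mol H3PO4, so n(H3PO4) = 0.003371 / 2 = 0.001686 mol.
[H3PO4] = 0.001686 / 0.03386 L = 0.0498 M.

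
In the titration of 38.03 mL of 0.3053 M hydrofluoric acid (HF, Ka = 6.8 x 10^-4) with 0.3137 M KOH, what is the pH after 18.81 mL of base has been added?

3.18

Initial n(HF) = 0.3053 x 0.03803 = 0.01161 mol.
n(KOH) added = 0.3137 x 0.01881 = 0.005901 mol, converting that many moles of HF to F-.
Remaining n(HF) = 0.005710 mol; n(F-) = 0.005901 mol.
By Henderson-Hasselbalch, pH = pKa + log([A^-]/[HA]) = 3.17 + log(0.005901/0.005710) = 3.17 + (+0.01) = 3.18.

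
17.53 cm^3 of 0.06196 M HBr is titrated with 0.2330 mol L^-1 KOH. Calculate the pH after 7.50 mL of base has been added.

12.42

n(acid) = 0.06196 x 0.01753 = 0.001086 mol; n(KOH) added = 0.2330 x 0.007500 = 0.001748 mol.
Base is in excess by 0.001748 - 0.001086 = 0.0006613 mol in a total volume of 0.02503 L.
[OH^-] = 0.0006613/0.02503 = 0.02642 M, so pOH = 1.58 and pH = 14.00 - 1.58 = 12.42.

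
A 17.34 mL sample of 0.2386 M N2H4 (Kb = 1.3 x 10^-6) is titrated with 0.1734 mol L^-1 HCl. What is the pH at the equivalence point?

n(N2H4) = 0.2386 x 0.01734 = 0.004137 mol; V(HCl) at equivalence = 0.004137/0.1734 = 0.02386 L.
At equivalence the base is fully converted to N2H5+; total volume = 0.04120 L, so [N2H5+] = 0.004137/0.04120 = 0.1004 M.
Ka(N2H5+) = Kw/Kb = 1.0e-14 / 1.3 x 10^-6 = 7.69e-9.
[H^+] = sqrt(Ka x [N2H5+]) = sqrt(7.69e-9 x 0.1004) = 2.78e-5 M.
pH = -log(2.78e-5) = 4.56.

4.56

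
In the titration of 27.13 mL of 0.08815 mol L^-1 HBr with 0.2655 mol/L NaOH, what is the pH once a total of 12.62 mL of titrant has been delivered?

n(acid) = 0.08815 x 0.02713 = 0.002392 mol; n(NaOH) added = 0.2655 x 0.01262 = 0.003351 mol.
Base is in excess by 0.003351 - 0.002392 = 0.0009591 mol in a total volume of 0.03975 L.
[OH^-] = 0.0009591/0.03975 = 0.02413 M, so pOH = 1.62 and pH = 14.00 - 1.62 = 12.38.

12.38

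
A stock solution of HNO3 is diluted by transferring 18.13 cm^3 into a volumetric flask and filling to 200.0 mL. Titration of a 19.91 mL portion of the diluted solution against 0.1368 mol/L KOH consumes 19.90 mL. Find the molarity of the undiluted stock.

1.51 M

n(KOH) = 0.1368 x 0.01990 = 0.002722 mol.
n(HNO3) in the aliquot = 0.002722 mol.
[diluted HNO3] = 0.002722 / 0.01991 = 0.1367 M.
Dilution factor = 200.0/18.13 = 11.03, so [stock] = 0.1367 x 11.03 = 1.51 M.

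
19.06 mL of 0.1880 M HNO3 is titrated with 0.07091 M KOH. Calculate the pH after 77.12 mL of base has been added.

n(acid) = 0.1880 x 0.01906 = 0.003583 mol; n(KOH) added = 0.07091 x 0.07712 = 0.005469 mol.
Base is in excess by 0.005469 - 0.003583 = 0.001885 mol in a total volume of 0.09618 L.
[OH^-] = 0.001885/0.09618 = 0.01960 M, so pOH = 1.71 and pH = 14.00 - 1.71 = 12.29.

12.29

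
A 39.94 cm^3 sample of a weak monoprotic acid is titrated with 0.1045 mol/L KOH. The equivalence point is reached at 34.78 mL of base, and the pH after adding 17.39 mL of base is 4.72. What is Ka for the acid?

17.39 mL is half of the equivalence volume, so this is the half-equivalence point where [HA] = [A^-].
At half-equivalence pH = pKa, so pKa = 4.72.
Ka = 10^(-4.72) = 1.9 x 10^-5.

1.9 x 10^-5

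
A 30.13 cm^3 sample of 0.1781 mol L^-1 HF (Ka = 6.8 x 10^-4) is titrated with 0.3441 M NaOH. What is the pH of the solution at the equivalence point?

8.12

n(HF) = 0.1781 x 0.03013 = 0.005366 mol; V(NaOH) at equivalence = 0.005366/0.3441 = 0.01559 L.
At equivalence all the acid is converted to F-; total volume = 0.03013 + 0.01559 = 0.04572 L, so [F-] = 0.005366/0.04572 = 0.1174 M.
Kb = Kw/Ka = 1.0e-14 / 6.8 x 10^-4 = 1.47e-11.
[OH^-] = sqrt(Kb x [F-]) = sqrt(1.47e-11 x 0.1174) = 1.31e-6 M.
pOH = 5.88, so pH = 14.00 - 5.88 = 8.12.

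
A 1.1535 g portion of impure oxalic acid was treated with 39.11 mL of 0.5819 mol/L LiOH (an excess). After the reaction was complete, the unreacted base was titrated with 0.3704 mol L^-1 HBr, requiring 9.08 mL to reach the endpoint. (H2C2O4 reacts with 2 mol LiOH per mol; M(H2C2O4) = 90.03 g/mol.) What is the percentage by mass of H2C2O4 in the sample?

Total n(LiOH) added = 0.5819 x 0.03911 = 0.02276 mol.
n(HBr) used = 0.3704 x 0.009080 = 0.003363 mol, which equals the excess n(LiOH).
So n(LiOH) consumed by the sample = 0.02276 - 0.003363 = 0.01939 mol.
n(H2C2O4) = 0.01939 / 2 = 0.009697 mol.
mass H2C2O4 = 0.009697 x 90.03 = 0.8731 g, so %H2C2O4 = 0.8731/1.1535 x 100 = 75.7%.

75.7%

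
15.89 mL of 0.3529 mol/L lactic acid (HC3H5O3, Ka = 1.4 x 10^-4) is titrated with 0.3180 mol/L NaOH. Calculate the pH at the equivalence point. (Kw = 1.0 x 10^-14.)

8.54

n(HC3H5O3) = 0.3529 x 0.01589 = 0.005608 mol; V(NaOH) at equivalence = 0.005608/0.3180 = 0.01763 L.
At equivalence all the acid is converted to C3H5O3-; total volume = 0.01589 + 0.01763 = 0.03352 L, so [C3H5O3-] = 0.005608/0.03352 = 0.1673 M.
Kb = Kw/Ka = 1.0e-14 / 1.4 x 10^-4 = 7.14e-11.
[OH^-] = sqrt(Kb x [C3H5O3-]) = sqrt(7.14e-11 x 0.1673) = 3.46e-6 M.
pOH = 5.46, so pH = 14.00 - 5.46 = 8.54.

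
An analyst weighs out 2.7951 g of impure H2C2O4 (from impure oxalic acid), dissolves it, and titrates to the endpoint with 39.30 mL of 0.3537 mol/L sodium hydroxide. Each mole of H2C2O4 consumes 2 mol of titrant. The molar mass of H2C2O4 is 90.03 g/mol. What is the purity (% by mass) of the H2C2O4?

22.4%

n(NaOH) = 0.3537 x 0.03930 = 0.01390 mol.
n(H2C2O4) = 0.01390 / 2 = 0.006950 mol.
mass of H2C2O4 = 0.006950 x 90.03 = 0.6257 g.
% purity = 0.6257 / 2.7951 x 100 = 22.4%.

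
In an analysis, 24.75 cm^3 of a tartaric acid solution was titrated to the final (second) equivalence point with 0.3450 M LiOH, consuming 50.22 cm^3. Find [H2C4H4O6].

n(LiOH) = 0.3450 x 0.05022 = 0.01733 mol.
At the final (second) equivalence point, 2 mol OH^- react per mol H2C4H4O6, so n(H2C4H4O6) = 0.01733 / 2 = 0.008663 mol.
[H2C4H4O6] = 0.008663 / 0.02475 L = 0.350 M.

0.350 M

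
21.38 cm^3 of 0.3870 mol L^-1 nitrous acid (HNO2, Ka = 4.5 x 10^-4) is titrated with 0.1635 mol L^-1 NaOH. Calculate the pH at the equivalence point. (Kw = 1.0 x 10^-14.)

8.20

n(HNO2) = 0.3870 x 0.02138 = 0.008274 mol; V(NaOH) at equivalence = 0.008274/0.1635 = 0.05061 L.
At equivalence all the acid is converted to NO2-; total volume = 0.02138 + 0.05061 = 0.07199 L, so [NO2-] = 0.008274/0.07199 = 0.1149 M.
Kb = Kw/Ka = 1.0e-14 / 4.5 x 10^-4 = 2.22e-11.
[OH^-] = sqrt(Kb x [NO2-]) = sqrt(2.22e-11 x 0.1149) = 1.60e-6 M.
pOH = 5.80, so pH = 14.00 - 5.80 = 8.20.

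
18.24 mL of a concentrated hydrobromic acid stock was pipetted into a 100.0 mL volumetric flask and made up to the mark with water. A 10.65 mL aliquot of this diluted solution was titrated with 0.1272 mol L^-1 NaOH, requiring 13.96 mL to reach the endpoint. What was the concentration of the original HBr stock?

0.914 M

n(NaOH) = 0.1272 x 0.01396 = 0.001776 mol.
n(HBr) in the aliquot = 0.001776 mol.
[diluted HBr] = 0.001776 / 0.01065 = 0.1667 M.
Dilution factor = 100.0/18.24 = 5.482, so [stock] = 0.1667 x 5.482 = 0.914 M.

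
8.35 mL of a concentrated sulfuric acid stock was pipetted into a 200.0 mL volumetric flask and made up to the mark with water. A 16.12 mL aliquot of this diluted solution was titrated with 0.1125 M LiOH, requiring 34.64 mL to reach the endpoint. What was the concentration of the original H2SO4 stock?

2.90 M

n(LiOH) = 0.1125 x 0.03464 = 0.003897 mol.
n(H2SO4) in the aliquot = 0.003897 x 1/2 = 0.001949 mol.
[diluted H2SO4] = 0.001949 / 0.01612 = 0.1209 M.
Dilution factor = 200.0/8.350 = 23.95, so [stock] = 0.1209 x 23.95 = 2.90 M.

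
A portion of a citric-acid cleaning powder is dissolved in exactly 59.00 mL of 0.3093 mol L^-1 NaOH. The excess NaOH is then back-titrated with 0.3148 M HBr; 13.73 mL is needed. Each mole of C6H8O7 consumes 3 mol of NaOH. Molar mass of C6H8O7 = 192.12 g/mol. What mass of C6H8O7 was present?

Total n(NaOH) added = 0.3093 x 0.05900 = 0.01825 mol.
n(HBr) used = 0.3148 x 0.01373 = 0.004322 mol, which equals the excess n(NaOH).
So n(NaOH) consumed by the sample = 0.01825 - 0.004322 = 0.01393 mol.
n(C6H8O7) = 0.01393 / 3 = 0.004642 mol.
mass = 0.004642 mol x 192.12 g/mol = 0.892 g.

0.892 g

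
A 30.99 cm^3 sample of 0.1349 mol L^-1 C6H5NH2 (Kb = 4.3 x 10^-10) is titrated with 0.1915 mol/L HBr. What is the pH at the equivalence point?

2.87

n(C6H5NH2) = 0.1349 x 0.03099 = 0.004181 mol; V(HBr) at equivalence = 0.004181/0.1915 = 0.02183 L.
At equivalence the base is fully converted to C6H5NH3+; total volume = 0.05282 L, so [C6H5NH3+] = 0.004181/0.05282 = 0.07915 M.
Ka(C6H5NH3+) = Kw/Kb = 1.0e-14 / 4.3 x 10^-10 = 2.33e-5.
[H^+] = sqrt(Ka x [C6H5NH3+]) = sqrt(2.33e-5 x 0.07915) = 0.00136 M.
pH = -log(0.00136) = 2.87.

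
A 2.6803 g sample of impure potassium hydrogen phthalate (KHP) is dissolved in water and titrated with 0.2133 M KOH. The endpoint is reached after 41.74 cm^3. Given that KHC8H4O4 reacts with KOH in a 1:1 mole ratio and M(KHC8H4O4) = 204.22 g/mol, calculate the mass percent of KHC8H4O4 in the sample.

n(KOH) = 0.2133 x 0.04174 = 0.008903 mol.
n(KHC8H4O4) = 0.008903 / 1 = 0.008903 mol.
mass of KHC8H4O4 = 0.008903 x 204.22 = 1.818 g.
% purity = 1.818 / 2.6803 x 100 = 67.8%.

67.8%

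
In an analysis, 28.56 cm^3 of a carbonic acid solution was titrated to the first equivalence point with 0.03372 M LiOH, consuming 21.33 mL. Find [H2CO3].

n(LiOH) = 0.03372 x 0.02133 = 0.0007192 mol.
At the first equivalence point, 1 mol OH^- react per mol H2CO3, so n(H2CO3) = 0.0007192 / 1 = 0.0007192 mol.
[H2CO3] = 0.0007192 / 0.02856 L = 0.0252 M.

0.0252 M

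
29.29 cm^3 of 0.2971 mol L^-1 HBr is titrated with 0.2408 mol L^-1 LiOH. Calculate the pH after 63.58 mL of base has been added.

n(acid) = 0.2971 x 0.02929 = 0.008702 mol; n(LiOH) added = 0.2408 x 0.06358 = 0.01531 mol.
Base is in excess by 0.01531 - 0.008702 = 0.006608 mol in a total volume of 0.09287 L.
[OH^-] = 0.006608/0.09287 = 0.07115 M, so pOH = 1.15 and pH = 14.00 - 1.15 = 12.85.

12.85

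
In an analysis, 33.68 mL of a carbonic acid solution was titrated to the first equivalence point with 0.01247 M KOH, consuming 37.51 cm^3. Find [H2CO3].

n(KOH) = 0.01247 x 0.03751 = 0.0004677 mol.
At the first equivalence point, 1 mol OH^- react per mol H2CO3, so n(H2CO3) = 0.0004677 / 1 = 0.0004677 mol.
[H2CO3] = 0.0004677 / 0.03368 L = 0.0139 M.

0.0139 M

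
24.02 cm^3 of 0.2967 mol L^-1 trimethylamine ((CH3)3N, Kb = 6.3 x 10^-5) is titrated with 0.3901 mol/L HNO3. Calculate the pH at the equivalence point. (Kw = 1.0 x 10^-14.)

n((CH3)3N) = 0.2967 x 0.02402 = 0.007127 mol; V(HNO3) at equivalence = 0.007127/0.3901 = 0.01827 L.
At equivalence the base is fully converted to (CH3)3NH+; total volume = 0.04229 L, so [(CH3)3NH+] = 0.007127/0.04229 = 0.1685 M.
Ka((CH3)3NH+) = Kw/Kb = 1.0e-14 / 6.3 x 10^-5 = 1.59e-10.
[H^+] = sqrt(Ka x [(CH3)3NH+]) = sqrt(1.59e-10 x 0.1685) = 5.17e-6 M.
pH = -log(5.17e-6) = 5.29.

5.29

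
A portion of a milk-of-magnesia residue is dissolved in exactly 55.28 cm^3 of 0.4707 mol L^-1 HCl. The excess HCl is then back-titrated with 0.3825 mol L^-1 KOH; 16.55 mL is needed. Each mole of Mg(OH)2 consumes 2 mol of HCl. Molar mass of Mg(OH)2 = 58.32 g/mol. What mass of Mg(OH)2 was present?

Total n(HCl) added = 0.4707 x 0.05528 = 0.02602 mol.
n(KOH) used = 0.3825 x 0.01655 = 0.006330 mol, which equals the excess n(HCl).
So n(HCl) consumed by the sample = 0.02602 - 0.006330 = 0.01969 mol.
n(Mg(OH)2) = 0.01969 / 2 = 0.009845 mol.
mass = 0.009845 mol x 58.32 g/mol = 0.574 g.

0.574 g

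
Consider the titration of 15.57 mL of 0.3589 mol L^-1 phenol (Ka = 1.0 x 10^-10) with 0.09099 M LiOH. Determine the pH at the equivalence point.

11.43

n(C6H5OH) = 0.3589 x 0.01557 = 0.005588 mol; V(LiOH) at equivalence = 0.005588/0.09099 = 0.06141 L.
At equivalence all the acid is converted to C6H5O-; total volume = 0.01557 + 0.06141 = 0.07698 L, so [C6H5O-] = 0.005588/0.07698 = 0.07259 M.
Kb = Kw/Ka = 1.0e-14 / 1.0 x 10^-10 = 0.000100.
[OH^-] = sqrt(Kb x [C6H5O-]) = sqrt(0.000100 x 0.07259) = 0.00269 M.
pOH = 2.57, so pH = 14.00 - 2.57 = 11.43.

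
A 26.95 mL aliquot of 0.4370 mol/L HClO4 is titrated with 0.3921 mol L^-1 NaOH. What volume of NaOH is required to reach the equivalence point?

30.0 mL

n(HClO4) = 0.4370 mol/L x 0.02695 L = 0.01178 mol.
At equivalence n(NaOH) = n(HClO4) = 0.01178 mol.
V(NaOH) = 0.01178 / 0.3921 = 0.03004 L = 30.0 mL.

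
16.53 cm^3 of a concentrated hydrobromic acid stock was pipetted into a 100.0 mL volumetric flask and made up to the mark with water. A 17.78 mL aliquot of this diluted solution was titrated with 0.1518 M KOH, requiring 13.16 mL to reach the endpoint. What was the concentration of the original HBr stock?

0.680 M

n(KOH) = 0.1518 x 0.01316 = 0.001998 mol.
n(HBr) in the aliquot = 0.001998 mol.
[diluted HBr] = 0.001998 / 0.01778 = 0.1124 M.
Dilution factor = 100.0/16.53 = 6.050, so [stock] = 0.1124 x 6.050 = 0.680 M.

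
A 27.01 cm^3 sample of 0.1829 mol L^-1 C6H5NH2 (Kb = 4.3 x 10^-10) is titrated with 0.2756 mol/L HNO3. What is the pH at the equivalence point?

2.80

n(C6H5NH2) = 0.1829 x 0.02701 = 0.004940 mol; V(HNO3) at equivalence = 0.004940/0.2756 = 0.01792 L.
At equivalence the base is fully converted to C6H5NH3+; total volume = 0.04493 L, so [C6H5NH3+] = 0.004940/0.04493 = 0.1099 M.
Ka(C6H5NH3+) = Kw/Kb = 1.0e-14 / 4.3 x 10^-10 = 2.33e-5.
[H^+] = sqrt(Ka x [C6H5NH3+]) = sqrt(2.33e-5 x 0.1099) = 0.00160 M.
pH = -log(0.00160) = 2.80.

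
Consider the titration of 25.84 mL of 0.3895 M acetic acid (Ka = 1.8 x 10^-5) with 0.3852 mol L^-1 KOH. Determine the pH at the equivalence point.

n(CH3COOH) = 0.3895 x 0.02584 = 0.01006 mol; V(KOH) at equivalence = 0.01006/0.3852 = 0.02613 L.
At equivalence all the acid is converted to CH3COO-; total volume = 0.02584 + 0.02613 = 0.05197 L, so [CH3COO-] = 0.01006/0.05197 = 0.1937 M.
Kb = Kw/Ka = 1.0e-14 / 1.8 x 10^-5 = 5.56e-10.
[OH^-] = sqrt(Kb x [CH3COO-]) = sqrt(5.56e-10 x 0.1937) = 1.04e-5 M.
pOH = 4.98, so pH = 14.00 - 4.98 = 9.02.

9.02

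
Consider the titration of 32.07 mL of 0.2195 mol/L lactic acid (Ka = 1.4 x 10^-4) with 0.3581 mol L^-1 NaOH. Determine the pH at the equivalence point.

n(HC3H5O3) = 0.2195 x 0.03207 = 0.007039 mol; V(NaOH) at equivalence = 0.007039/0.3581 = 0.01966 L.
At equivalence all the acid is converted to C3H5O3-; total volume = 0.03207 + 0.01966 = 0.05173 L, so [C3H5O3-] = 0.007039/0.05173 = 0.1361 M.
Kb = Kw/Ka = 1.0e-14 / 1.4 x 10^-4 = 7.14e-11.
[OH^-] = sqrt(Kb x [C3H5O3-]) = sqrt(7.14e-11 x 0.1361) = 3.12e-6 M.
pOH = 5.51, so pH = 14.00 - 5.51 = 8.49.

8.49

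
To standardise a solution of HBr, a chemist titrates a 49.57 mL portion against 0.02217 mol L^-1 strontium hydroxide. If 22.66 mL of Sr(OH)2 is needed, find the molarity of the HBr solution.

0.0203 M

n(Sr(OH)2) delivered = 0.02217 x 0.02266 = 0.0005024 mol.
The reaction is 2 HBr + 1 Sr(OH)2, so n(HBr) = 0.0005024 x 2/1 = 0.001005 mol.
[HBr] = 0.001005 mol / 0.04957 L = 0.0203 M.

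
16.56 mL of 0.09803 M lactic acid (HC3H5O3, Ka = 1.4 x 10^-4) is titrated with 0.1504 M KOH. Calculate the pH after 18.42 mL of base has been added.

12.52

n(acid) = 0.09803 x 0.01656 = 0.001623 mol; n(KOH) added = 0.1504 x 0.01842 = 0.002770 mol.
Base is in excess by 0.002770 - 0.001623 = 0.001147 mol in a total volume of 0.03498 L.
[OH^-] = 0.001147/0.03498 = 0.03279 M, so pOH = 1.48 and pH = 14.00 - 1.48 = 12.52.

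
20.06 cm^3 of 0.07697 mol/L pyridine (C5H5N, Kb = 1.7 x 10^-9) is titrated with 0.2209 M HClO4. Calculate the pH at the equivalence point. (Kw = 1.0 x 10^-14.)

n(C5H5N) = 0.07697 x 0.02006 = 0.001544 mol; V(HClO4) at equivalence = 0.001544/0.2209 = 0.006990 L.
At equivalence the base is fully converted to C5H5NH+; total volume = 0.02705 L, so [C5H5NH+] = 0.001544/0.02705 = 0.05708 M.
Ka(C5H5NH+) = Kw/Kb = 1.0e-14 / 1.7 x 10^-9 = 5.88e-6.
[H^+] = sqrt(Ka x [C5H5NH+]) = sqrt(5.88e-6 x 0.05708) = 0.000579 M.
pH = -log(0.000579) = 3.24.

3.24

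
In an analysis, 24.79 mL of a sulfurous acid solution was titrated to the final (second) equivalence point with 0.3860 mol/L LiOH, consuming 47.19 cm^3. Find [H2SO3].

n(LiOH) = 0.3860 x 0.04719 = 0.01822 mol.
At the final (second) equivalence point, 2 mol OH^- react per mol H2SO3, so n(H2SO3) = 0.01822 / 2 = 0.009108 mol.
[H2SO3] = 0.009108 / 0.02479 L = 0.367 M.

0.367 M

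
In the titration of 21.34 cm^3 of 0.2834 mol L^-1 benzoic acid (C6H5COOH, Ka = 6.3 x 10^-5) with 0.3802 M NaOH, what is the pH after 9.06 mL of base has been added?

4.32

Initial n(C6H5COOH) = 0.2834 x 0.02134 = 0.006048 mol.
n(NaOH) added = 0.3802 x 0.009060 = 0.003445 mol, converting that many moles of C6H5COOH to C6H5COO-.
Remaining n(C6H5COOH) = 0.002603 mol; n(C6H5COO-) = 0.003445 mol.
By Henderson-Hasselbalch, pH = pKa + log([A^-]/[HA]) = 4.20 + log(0.003445/0.002603) = 4.20 + (+0.12) = 4.32.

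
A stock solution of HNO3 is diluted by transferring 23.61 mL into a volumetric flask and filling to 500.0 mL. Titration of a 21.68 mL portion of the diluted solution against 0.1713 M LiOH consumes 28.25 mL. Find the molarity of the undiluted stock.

4.73 M

n(LiOH) = 0.1713 x 0.02825 = 0.004839 mol.
n(HNO3) in the aliquot = 0.004839 mol.
[diluted HNO3] = 0.004839 / 0.02168 = 0.2232 M.
Dilution factor = 500.0/23.61 = 21.18, so [stock] = 0.2232 x 21.18 = 4.73 M.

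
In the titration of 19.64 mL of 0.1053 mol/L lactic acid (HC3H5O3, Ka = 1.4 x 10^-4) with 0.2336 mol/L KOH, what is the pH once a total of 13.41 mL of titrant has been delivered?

n(acid) = 0.1053 x 0.01964 = 0.002068 mol; n(KOH) added = 0.2336 x 0.01341 = 0.003133 mol.
Base is in excess by 0.003133 - 0.002068 = 0.001064 mol in a total volume of 0.03305 L.
[OH^-] = 0.001064/0.03305 = 0.03221 M, so pOH = 1.49 and pH = 14.00 - 1.49 = 12.51.

12.51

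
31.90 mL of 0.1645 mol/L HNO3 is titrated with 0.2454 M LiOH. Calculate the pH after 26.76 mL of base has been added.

12.35

n(acid) = 0.1645 x 0.03190 = 0.005248 mol; n(LiOH) added = 0.2454 x 0.02676 = 0.006567 mol.
Base is in excess by 0.006567 - 0.005248 = 0.001319 mol in a total volume of 0.05866 L.
[OH^-] = 0.001319/0.05866 = 0.02249 M, so pOH = 1.65 and pH = 14.00 - 1.65 = 12.35.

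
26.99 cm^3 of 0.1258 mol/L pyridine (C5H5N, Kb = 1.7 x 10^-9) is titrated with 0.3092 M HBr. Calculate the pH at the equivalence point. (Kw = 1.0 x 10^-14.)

n(C5H5N) = 0.1258 x 0.02699 = 0.003395 mol; V(HBr) at equivalence = 0.003395/0.3092 = 0.01098 L.
At equivalence the base is fully converted to C5H5NH+; total volume = 0.03797 L, so [C5H5NH+] = 0.003395/0.03797 = 0.08942 M.
Ka(C5H5NH+) = Kw/Kb = 1.0e-14 / 1.7 x 10^-9 = 5.88e-6.
[H^+] = sqrt(Ka x [C5H5NH+]) = sqrt(5.88e-6 x 0.08942) = 0.000725 M.
pH = -log(0.000725) = 3.14.

3.14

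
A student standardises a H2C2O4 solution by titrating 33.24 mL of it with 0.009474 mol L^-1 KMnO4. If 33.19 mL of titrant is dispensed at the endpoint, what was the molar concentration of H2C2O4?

0.0236 M

n(KMnO4) = 0.009474 x 0.03319 = 0.0003144 mol.
From the balanced equation, 2 mol KMnO4 reacts with 5 mol H2C2O4, so n(H2C2O4) = 0.0003144 x 5/2 = 0.0007861 mol.
[H2C2O4] = 0.0007861 / 0.03324 L = 0.0236 M.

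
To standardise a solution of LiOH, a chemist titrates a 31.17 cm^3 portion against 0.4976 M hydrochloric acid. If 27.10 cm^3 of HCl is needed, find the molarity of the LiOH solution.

0.433 M

n(HCl) delivered = 0.4976 x 0.02710 = 0.01348 mol.
For a 1:1 reaction, n(LiOH) = 0.01348 mol.
[LiOH] = 0.01348 mol / 0.03117 L = 0.433 M.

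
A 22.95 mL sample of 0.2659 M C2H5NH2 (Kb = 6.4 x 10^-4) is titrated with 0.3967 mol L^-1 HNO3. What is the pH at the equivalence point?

n(C2H5NH2) = 0.2659 x 0.02295 = 0.006102 mol; V(HNO3) at equivalence = 0.006102/0.3967 = 0.01538 L.
At equivalence the base is fully converted to C2H5NH3+; total volume = 0.03833 L, so [C2H5NH3+] = 0.006102/0.03833 = 0.1592 M.
Ka(C2H5NH3+) = Kw/Kb = 1.0e-14 / 6.4 x 10^-4 = 1.56e-11.
[H^+] = sqrt(Ka x [C2H5NH3+]) = sqrt(1.56e-11 x 0.1592) = 1.58e-6 M.
pH = -log(1.58e-6) = 5.80.

5.80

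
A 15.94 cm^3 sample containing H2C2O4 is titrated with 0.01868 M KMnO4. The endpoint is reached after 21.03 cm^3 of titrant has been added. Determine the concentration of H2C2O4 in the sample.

0.0616 M

n(KMnO4) = 0.01868 x 0.02103 = 0.0003928 mol.
From the balanced equation, 2 mol KMnO4 reacts with 5 mol H2C2O4, so n(H2C2O4) = 0.0003928 x 5/2 = 0.0009821 mol.
[H2C2O4] = 0.0009821 / 0.01594 L = 0.0616 M.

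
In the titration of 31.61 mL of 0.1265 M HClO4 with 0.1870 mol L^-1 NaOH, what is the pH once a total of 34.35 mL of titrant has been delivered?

12.57

n(acid) = 0.1265 x 0.03161 = 0.003999 mol; n(NaOH) added = 0.1870 x 0.03435 = 0.006423 mol.
Base is in excess by 0.006423 - 0.003999 = 0.002425 mol in a total volume of 0.06596 L.
[OH^-] = 0.002425/0.06596 = 0.03676 M, so pOH = 1.43 and pH = 14.00 - 1.43 = 12.57.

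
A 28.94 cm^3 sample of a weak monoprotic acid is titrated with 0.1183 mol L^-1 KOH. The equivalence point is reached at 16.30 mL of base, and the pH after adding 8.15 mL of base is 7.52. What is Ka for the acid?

3.0 x 10^-8

8.15 mL is half of the equivalence volume, so this is the half-equivalence point where [HA] = [A^-].
At half-equivalence pH = pKa, so pKa = 7.52.
Ka = 10^(-7.52) = 3.0 x 10^-8.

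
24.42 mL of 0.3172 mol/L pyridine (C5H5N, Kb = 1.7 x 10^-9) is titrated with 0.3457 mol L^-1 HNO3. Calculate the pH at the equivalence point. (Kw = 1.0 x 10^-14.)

3.01

n(C5H5N) = 0.3172 x 0.02442 = 0.007746 mol; V(HNO3) at equivalence = 0.007746/0.3457 = 0.02241 L.
At equivalence the base is fully converted to C5H5NH+; total volume = 0.04683 L, so [C5H5NH+] = 0.007746/0.04683 = 0.1654 M.
Ka(C5H5NH+) = Kw/Kb = 1.0e-14 / 1.7 x 10^-9 = 5.88e-6.
[H^+] = sqrt(Ka x [C5H5NH+]) = sqrt(5.88e-6 x 0.1654) = 0.000986 M.
pH = -log(0.000986) = 3.01.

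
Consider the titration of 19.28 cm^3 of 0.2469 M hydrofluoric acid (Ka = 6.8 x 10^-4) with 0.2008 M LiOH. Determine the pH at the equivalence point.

8.11

n(HF) = 0.2469 x 0.01928 = 0.004760 mol; V(LiOH) at equivalence = 0.004760/0.2008 = 0.02371 L.
At equivalence all the acid is converted to F-; total volume = 0.01928 + 0.02371 = 0.04299 L, so [F-] = 0.004760/0.04299 = 0.1107 M.
Kb = Kw/Ka = 1.0e-14 / 6.8 x 10^-4 = 1.47e-11.
[OH^-] = sqrt(Kb x [F-]) = sqrt(1.47e-11 x 0.1107) = 1.28e-6 M.
pOH = 5.89, so pH = 14.00 - 5.89 = 8.11.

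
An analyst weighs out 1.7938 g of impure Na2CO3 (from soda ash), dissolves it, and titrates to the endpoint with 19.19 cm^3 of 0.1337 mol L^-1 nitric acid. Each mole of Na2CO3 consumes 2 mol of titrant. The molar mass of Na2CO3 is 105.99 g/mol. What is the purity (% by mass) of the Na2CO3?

n(HNO3) = 0.1337 x 0.01919 = 0.002566 mol.
n(Na2CO3) = 0.002566 / 2 = 0.001283 mol.
mass of Na2CO3 = 0.001283 x 105.99 = 0.1360 g.
% purity = 0.1360 / 1.7938 x 100 = 7.58%.

7.58%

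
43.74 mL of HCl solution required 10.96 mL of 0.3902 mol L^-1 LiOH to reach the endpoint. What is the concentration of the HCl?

n(LiOH) delivered = 0.3902 x 0.01096 = 0.004277 mol.
For a 1:1 reaction, n(HCl) = 0.004277 mol.
[HCl] = 0.004277 mol / 0.04374 L = 0.0978 M.

0.0978 M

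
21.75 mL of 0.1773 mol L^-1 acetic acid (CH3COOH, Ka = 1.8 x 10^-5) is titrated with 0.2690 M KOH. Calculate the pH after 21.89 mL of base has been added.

n(acid) = 0.1773 x 0.02175 = 0.003856 mol; n(KOH) added = 0.2690 x 0.02189 = 0.005888 mol.
Base is in excess by 0.005888 - 0.003856 = 0.002032 mol in a total volume of 0.04364 L.
[OH^-] = 0.002032/0.04364 = 0.04657 M, so pOH = 1.33 and pH = 14.00 - 1.33 = 12.67.

12.67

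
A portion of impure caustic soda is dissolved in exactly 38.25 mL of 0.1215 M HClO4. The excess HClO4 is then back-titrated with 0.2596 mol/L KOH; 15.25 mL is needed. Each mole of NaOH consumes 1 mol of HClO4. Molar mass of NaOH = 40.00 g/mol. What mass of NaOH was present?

0.0275 g

Total n(HClO4) added = 0.1215 x 0.03825 = 0.004647 mol.
n(KOH) used = 0.2596 x 0.01525 = 0.003959 mol, which equals the excess n(HClO4).
So n(HClO4) consumed by the sample = 0.004647 - 0.003959 = 0.0006885 mol.
n(NaOH) = 0.0006885 / 1 = 0.0006885 mol.
mass = 0.0006885 mol x 40.00 g/mol = 0.0275 g.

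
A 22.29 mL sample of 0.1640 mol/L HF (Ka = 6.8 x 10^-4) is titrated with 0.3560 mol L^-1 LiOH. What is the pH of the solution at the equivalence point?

8.11

n(HF) = 0.1640 x 0.02229 = 0.003656 mol; V(LiOH) at equivalence = 0.003656/0.3560 = 0.01027 L.
At equivalence all the acid is converted to F-; total volume = 0.02229 + 0.01027 = 0.03256 L, so [F-] = 0.003656/0.03256 = 0.1123 M.
Kb = Kw/Ka = 1.0e-14 / 6.8 x 10^-4 = 1.47e-11.
[OH^-] = sqrt(Kb x [F-]) = sqrt(1.47e-11 x 0.1123) = 1.28e-6 M.
pOH = 5.89, so pH = 14.00 - 5.89 = 8.11.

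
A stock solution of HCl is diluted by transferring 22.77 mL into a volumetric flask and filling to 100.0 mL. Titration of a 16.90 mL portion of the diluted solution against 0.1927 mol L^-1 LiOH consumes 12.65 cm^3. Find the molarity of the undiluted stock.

n(LiOH) = 0.1927 x 0.01265 = 0.002438 mol.
n(HCl) in the aliquot = 0.002438 mol.
[diluted HCl] = 0.002438 / 0.01690 = 0.1442 M.
Dilution factor = 100.0/22.77 = 4.392, so [stock] = 0.1442 x 4.392 = 0.633 M.

0.633 M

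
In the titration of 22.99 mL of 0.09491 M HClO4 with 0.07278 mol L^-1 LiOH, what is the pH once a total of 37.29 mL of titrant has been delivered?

n(acid) = 0.09491 x 0.02299 = 0.002182 mol; n(LiOH) added = 0.07278 x 0.03729 = 0.002714 mol.
Base is in excess by 0.002714 - 0.002182 = 0.0005320 mol in a total volume of 0.06028 L.
[OH^-] = 0.0005320/0.06028 = 0.008825 M, so pOH = 2.05 and pH = 14.00 - 2.05 = 11.95.

11.95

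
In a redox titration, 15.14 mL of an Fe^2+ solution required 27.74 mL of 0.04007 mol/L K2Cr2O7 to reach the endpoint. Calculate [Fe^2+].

n(K2Cr2O7) = 0.04007 x 0.02774 = 0.001112 mol.
From the balanced equation, 1 mol K2Cr2O7 reacts with 6 mol Fe^2+, so n(Fe^2+) = 0.001112 x 6/1 = 0.006669 mol.
[Fe^2+] = 0.006669 / 0.01514 L = 0.441 M.

0.441 M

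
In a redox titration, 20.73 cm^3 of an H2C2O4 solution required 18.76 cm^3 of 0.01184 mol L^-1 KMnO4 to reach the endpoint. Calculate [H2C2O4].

n(KMnO4) = 0.01184 x 0.01876 = 0.0002221 mol.
From the balanced equation, 2 mol KMnO4 reacts with 5 mol H2C2O4, so n(H2C2O4) = 0.0002221 x 5/2 = 0.0005553 mol.
[H2C2O4] = 0.0005553 / 0.02073 L = 0.0268 M.

0.0268 M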